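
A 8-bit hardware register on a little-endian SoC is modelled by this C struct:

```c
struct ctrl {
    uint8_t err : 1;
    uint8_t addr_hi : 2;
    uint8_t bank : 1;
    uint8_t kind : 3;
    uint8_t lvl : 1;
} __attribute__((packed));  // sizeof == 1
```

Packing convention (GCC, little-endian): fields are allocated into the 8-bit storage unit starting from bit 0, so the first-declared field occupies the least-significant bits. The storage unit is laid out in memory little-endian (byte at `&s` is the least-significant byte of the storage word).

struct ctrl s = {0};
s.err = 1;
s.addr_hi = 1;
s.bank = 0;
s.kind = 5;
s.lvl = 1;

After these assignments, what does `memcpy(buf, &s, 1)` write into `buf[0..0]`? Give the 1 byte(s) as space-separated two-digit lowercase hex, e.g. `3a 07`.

err:1 = 1 → 0x1 << 0 → word 0x01
addr_hi:2 = 1 → 0x1 << 1 → word 0x03
bank:1 = 0 → 0x0 << 3 → word 0x03
kind:3 = 5 → 0x5 << 4 → word 0x53
lvl:1 = 1 → 0x1 << 7 → word 0xd3
word = 0xd3 → little-endian bytes:
  [0]=0xd3

d3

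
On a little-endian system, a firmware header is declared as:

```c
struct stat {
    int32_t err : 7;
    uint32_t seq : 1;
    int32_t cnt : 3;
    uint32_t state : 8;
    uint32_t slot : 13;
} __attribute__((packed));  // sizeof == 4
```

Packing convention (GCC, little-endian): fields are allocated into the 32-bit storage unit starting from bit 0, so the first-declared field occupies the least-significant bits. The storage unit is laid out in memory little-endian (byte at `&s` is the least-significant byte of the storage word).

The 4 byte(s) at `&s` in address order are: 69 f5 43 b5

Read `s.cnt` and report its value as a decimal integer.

[0]=0x69 [1]=0xf5 [2]=0x43 [3]=0xb5 (little-endian) → word 0xb543f569
err:7 @ bit 0 → (0xb543f569>>0)&0x7f = 0x69
seq:1 @ bit 7 → (0xb543f569>>7)&0x1 = 0x0
cnt:3 @ bit 8 → (0xb543f569>>8)&0x7 = 0x5  ←
state:8 @ bit 11 → (0xb543f569>>11)&0xff = 0x7e
slot:13 @ bit 19 → (0xb543f569>>19)&0x1fff = 0x16a8
cnt signed 3b, MSB=1: 5 - 8 = -3

-3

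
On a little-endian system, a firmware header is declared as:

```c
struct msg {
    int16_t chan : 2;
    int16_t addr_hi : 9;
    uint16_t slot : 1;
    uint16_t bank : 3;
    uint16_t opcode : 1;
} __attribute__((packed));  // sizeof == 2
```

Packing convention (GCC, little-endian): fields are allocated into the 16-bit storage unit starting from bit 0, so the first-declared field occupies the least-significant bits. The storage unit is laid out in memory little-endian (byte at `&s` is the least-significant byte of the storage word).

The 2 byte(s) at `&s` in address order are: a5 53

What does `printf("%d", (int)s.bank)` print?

5

[0]=0xa5 [1]=0x53 (little-endian) → word 0x53a5
chan [0+:2] = (word>>0) & 0x3 = 1
addr_hi [2+:9] = (word>>2) & 0x1ff = 233
slot [11+:1] = (word>>11) & 0x1 = 0
bank [12+:3] = (word>>12) & 0x7 = 5  ←
opcode [15+:1] = (word>>15) & 0x1 = 0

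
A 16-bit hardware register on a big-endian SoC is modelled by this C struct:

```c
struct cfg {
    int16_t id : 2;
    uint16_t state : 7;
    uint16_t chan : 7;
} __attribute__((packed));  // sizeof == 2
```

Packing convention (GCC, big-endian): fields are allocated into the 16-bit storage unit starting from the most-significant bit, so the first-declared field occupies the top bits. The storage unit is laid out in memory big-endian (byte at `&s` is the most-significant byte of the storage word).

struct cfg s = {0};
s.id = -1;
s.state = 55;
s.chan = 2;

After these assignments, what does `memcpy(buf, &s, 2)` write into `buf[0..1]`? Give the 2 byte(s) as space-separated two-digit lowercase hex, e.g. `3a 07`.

[14+:2] id=-1 & 0x3 = 0x3; word=0xc000
[7+:7] state=55 & 0x7f = 0x37; word=0xdb80
[0+:7] chan=2 & 0x7f = 0x2; word=0xdb82
word = 0xdb82 → big-endian bytes:
  [0]=0xdb  [1]=0x82

db 82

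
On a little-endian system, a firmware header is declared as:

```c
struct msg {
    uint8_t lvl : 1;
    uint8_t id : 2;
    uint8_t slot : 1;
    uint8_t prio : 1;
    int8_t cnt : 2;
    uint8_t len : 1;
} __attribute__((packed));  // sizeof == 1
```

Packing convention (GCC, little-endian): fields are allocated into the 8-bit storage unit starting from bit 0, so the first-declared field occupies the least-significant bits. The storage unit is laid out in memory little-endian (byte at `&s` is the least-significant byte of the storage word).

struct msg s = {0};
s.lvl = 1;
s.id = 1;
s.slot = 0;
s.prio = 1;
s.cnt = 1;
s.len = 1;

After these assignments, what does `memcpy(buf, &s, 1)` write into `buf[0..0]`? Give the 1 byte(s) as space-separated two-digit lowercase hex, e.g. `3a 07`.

b3

[0+:1] lvl=1 & 0x1 = 0x1; word=0x01
[1+:2] id=1 & 0x3 = 0x1; word=0x03
[3+:1] slot=0 & 0x1 = 0x0; word=0x03
[4+:1] prio=1 & 0x1 = 0x1; word=0x13
[5+:2] cnt=1 & 0x3 = 0x1; word=0x33
[7+:1] len=1 & 0x1 = 0x1; word=0xb3
word = 0xb3 → little-endian bytes:
  [0]=0xb3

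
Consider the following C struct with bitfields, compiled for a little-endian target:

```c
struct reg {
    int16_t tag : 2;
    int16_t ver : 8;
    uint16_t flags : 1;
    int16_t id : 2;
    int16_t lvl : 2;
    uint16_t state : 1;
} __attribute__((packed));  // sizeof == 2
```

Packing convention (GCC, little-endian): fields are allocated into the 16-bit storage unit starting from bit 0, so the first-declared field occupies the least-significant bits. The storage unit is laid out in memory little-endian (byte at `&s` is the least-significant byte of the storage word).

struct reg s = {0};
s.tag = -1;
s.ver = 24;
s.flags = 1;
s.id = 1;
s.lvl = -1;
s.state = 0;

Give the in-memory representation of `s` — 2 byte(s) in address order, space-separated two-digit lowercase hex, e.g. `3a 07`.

tag:2 = -1 → 0x3 << 0 → word 0x0003
ver:8 = 24 → 0x18 << 2 → word 0x0063
flags:1 = 1 → 0x1 << 10 → word 0x0463
id:2 = 1 → 0x1 << 11 → word 0x0c63
lvl:2 = -1 → 0x3 << 13 → word 0x6c63
state:1 = 0 → 0x0 << 15 → word 0x6c63
word = 0x6c63 → little-endian bytes:
  [0]=0x63  [1]=0x6c

63 6c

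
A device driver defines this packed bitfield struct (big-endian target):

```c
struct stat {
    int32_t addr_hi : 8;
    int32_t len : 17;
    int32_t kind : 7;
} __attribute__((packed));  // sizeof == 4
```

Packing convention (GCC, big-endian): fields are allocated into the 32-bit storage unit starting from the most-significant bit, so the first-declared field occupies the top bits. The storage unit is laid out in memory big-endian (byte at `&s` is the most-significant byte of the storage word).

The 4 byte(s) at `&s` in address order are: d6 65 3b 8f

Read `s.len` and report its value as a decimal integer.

51831

[0]=0xd6 [1]=0x65 [2]=0x3b [3]=0x8f (big-endian) → word 0xd6653b8f
addr_hi [24+:8] = (word>>24) & 0xff = 214
len [7+:17] = (word>>7) & 0x1ffff = 51831  ←
kind [0+:7] = (word>>0) & 0x7f = 15
len signed 17b, MSB=0: value = 51831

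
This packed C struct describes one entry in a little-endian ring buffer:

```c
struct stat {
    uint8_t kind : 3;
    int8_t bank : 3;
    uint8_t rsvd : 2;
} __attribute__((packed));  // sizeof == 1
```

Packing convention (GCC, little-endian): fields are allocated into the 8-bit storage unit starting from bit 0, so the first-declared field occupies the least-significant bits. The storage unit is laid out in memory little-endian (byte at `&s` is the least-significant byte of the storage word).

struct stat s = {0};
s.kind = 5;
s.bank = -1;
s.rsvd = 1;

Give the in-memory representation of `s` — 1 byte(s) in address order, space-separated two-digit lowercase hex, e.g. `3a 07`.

[0+:3] kind=5 & 0x7 = 0x5; word=0x05
[3+:3] bank=-1 & 0x7 = 0x7; word=0x3d
[6+:2] rsvd=1 & 0x3 = 0x1; word=0x7d
word = 0x7d → little-endian bytes:
  [0]=0x7d

7d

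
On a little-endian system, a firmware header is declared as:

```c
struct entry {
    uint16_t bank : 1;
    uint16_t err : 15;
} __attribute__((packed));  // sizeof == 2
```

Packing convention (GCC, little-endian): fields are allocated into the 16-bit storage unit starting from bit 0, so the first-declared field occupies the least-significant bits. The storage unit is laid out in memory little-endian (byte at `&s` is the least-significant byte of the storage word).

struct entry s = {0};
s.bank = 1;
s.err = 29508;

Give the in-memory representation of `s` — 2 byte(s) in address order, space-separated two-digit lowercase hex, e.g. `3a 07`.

[0+:1] bank=1 & 0x1 = 0x1; word=0x0001
[1+:15] err=29508 & 0x7fff = 0x7344; word=0xe689
word = 0xe689 → little-endian bytes:
  [0]=0x89  [1]=0xe6

89 e6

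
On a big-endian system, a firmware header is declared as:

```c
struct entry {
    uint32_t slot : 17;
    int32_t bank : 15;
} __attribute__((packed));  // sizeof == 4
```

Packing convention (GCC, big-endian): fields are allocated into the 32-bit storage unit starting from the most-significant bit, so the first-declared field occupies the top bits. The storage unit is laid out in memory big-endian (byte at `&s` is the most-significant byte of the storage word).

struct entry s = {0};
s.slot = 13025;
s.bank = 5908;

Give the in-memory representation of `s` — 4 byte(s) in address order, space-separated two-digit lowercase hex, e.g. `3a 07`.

19 70 97 14

slot (17b) val=13025 bits=0x32e1 at bit 15: 0x19708000
bank (15b) val=5908 bits=0x1714 at bit 0: 0x19709714
word = 0x19709714 → big-endian bytes:
  [0]=0x19  [1]=0x70  [2]=0x97  [3]=0x14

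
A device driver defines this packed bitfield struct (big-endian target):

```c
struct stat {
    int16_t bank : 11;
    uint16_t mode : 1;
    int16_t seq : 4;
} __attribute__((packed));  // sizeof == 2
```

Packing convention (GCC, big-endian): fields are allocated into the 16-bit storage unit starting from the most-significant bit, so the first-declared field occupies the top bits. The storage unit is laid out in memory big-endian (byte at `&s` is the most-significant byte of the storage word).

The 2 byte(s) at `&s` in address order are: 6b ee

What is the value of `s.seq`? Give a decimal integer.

-2

[0]=0x6b [1]=0xee (big-endian) → word 0x6bee
bank:11 @ bit 5 → (0x6bee>>5)&0x7ff = 0x35f
mode:1 @ bit 4 → (0x6bee>>4)&0x1 = 0x0
seq:4 @ bit 0 → (0x6bee>>0)&0xf = 0xe  ←
seq signed 4b, MSB=1: 14 - 16 = -2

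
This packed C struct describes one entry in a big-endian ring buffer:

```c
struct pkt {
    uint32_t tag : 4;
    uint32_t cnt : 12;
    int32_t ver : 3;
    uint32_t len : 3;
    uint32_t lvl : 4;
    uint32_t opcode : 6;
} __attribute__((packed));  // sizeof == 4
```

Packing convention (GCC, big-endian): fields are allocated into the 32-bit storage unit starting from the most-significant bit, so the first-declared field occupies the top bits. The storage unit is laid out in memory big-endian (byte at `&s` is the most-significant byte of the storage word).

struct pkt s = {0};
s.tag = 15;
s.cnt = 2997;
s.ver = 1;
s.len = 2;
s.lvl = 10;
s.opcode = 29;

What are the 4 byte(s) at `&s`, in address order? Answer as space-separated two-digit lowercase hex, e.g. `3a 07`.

tag (4b) val=15 bits=0xf at bit 28: 0xf0000000
cnt (12b) val=2997 bits=0xbb5 at bit 16: 0xfbb50000
ver (3b) val=1 bits=0x1 at bit 13: 0xfbb52000
len (3b) val=2 bits=0x2 at bit 10: 0xfbb52800
lvl (4b) val=10 bits=0xa at bit 6: 0xfbb52a80
opcode (6b) val=29 bits=0x1d at bit 0: 0xfbb52a9d
word = 0xfbb52a9d → big-endian bytes:
  [0]=0xfb  [1]=0xb5  [2]=0x2a  [3]=0x9d

fb b5 2a 9d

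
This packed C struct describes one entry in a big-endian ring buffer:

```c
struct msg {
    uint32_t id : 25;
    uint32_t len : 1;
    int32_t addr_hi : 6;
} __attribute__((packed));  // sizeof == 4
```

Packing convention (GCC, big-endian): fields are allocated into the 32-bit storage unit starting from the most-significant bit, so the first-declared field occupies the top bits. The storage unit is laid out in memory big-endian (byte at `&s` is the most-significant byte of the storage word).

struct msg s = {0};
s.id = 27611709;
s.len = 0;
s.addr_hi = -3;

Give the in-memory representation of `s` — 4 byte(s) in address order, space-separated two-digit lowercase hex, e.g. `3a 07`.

id:25 = 27611709 → 0x1a5523d << 7 → word 0xd2a91e80
len:1 = 0 → 0x0 << 6 → word 0xd2a91e80
addr_hi:6 = -3 → 0x3d << 0 → word 0xd2a91ebd
word = 0xd2a91ebd → big-endian bytes:
  [0]=0xd2  [1]=0xa9  [2]=0x1e  [3]=0xbd

d2 a9 1e bd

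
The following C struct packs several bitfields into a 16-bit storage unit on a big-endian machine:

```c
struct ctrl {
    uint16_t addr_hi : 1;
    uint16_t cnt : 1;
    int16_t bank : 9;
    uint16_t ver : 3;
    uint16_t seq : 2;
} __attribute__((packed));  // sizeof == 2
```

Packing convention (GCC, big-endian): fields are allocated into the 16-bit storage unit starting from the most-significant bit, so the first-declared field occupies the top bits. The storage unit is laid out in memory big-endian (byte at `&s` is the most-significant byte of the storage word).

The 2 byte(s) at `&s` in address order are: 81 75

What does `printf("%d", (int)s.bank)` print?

11

[0]=0x81 [1]=0x75 (big-endian) → word 0x8175
addr_hi:1 @ bit 15 → (0x8175>>15)&0x1 = 0x1
cnt:1 @ bit 14 → (0x8175>>14)&0x1 = 0x0
bank:9 @ bit 5 → (0x8175>>5)&0x1ff = 0xb  ←
ver:3 @ bit 2 → (0x8175>>2)&0x7 = 0x5
seq:2 @ bit 0 → (0x8175>>0)&0x3 = 0x1
bank signed 9b, MSB=0: value = 11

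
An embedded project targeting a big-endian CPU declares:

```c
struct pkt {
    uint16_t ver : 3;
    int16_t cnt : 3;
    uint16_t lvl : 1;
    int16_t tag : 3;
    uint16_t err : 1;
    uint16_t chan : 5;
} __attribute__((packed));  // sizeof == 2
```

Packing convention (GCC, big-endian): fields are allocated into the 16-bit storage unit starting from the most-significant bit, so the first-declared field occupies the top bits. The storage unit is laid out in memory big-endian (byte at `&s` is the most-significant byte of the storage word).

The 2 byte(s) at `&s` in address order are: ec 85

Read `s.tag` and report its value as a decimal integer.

[0]=0xec [1]=0x85 (big-endian) → word 0xec85
ver:3 @ bit 13 → (0xec85>>13)&0x7 = 0x7
cnt:3 @ bit 10 → (0xec85>>10)&0x7 = 0x3
lvl:1 @ bit 9 → (0xec85>>9)&0x1 = 0x0
tag:3 @ bit 6 → (0xec85>>6)&0x7 = 0x2  ←
err:1 @ bit 5 → (0xec85>>5)&0x1 = 0x0
chan:5 @ bit 0 → (0xec85>>0)&0x1f = 0x5
tag signed 3b, MSB=0: value = 2

2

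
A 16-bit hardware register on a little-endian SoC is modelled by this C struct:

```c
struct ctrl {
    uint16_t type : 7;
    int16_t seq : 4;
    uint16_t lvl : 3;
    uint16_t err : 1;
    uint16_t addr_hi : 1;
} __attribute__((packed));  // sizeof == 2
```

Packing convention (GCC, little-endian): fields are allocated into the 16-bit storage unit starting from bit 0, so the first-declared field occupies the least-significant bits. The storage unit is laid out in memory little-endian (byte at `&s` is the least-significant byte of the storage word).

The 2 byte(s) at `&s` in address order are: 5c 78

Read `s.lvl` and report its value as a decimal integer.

[0]=0x5c [1]=0x78 (little-endian) → word 0x785c
type [0+:7] = (word>>0) & 0x7f = 92
seq [7+:4] = (word>>7) & 0xf = 0
lvl [11+:3] = (word>>11) & 0x7 = 7  ←
err [14+:1] = (word>>14) & 0x1 = 1
addr_hi [15+:1] = (word>>15) & 0x1 = 0

7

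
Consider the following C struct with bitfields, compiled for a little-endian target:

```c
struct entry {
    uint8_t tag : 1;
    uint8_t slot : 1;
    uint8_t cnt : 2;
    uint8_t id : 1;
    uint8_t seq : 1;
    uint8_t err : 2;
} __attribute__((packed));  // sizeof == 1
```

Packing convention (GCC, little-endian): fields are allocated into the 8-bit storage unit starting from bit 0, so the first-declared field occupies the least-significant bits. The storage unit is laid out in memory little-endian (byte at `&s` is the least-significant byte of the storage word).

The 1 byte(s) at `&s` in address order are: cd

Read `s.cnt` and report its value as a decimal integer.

3

[0]=0xcd (little-endian) → word 0xcd
tag [0+:1] = (word>>0) & 0x1 = 1
slot [1+:1] = (word>>1) & 0x1 = 0
cnt [2+:2] = (word>>2) & 0x3 = 3  ←
id [4+:1] = (word>>4) & 0x1 = 0
seq [5+:1] = (word>>5) & 0x1 = 0
err [6+:2] = (word>>6) & 0x3 = 3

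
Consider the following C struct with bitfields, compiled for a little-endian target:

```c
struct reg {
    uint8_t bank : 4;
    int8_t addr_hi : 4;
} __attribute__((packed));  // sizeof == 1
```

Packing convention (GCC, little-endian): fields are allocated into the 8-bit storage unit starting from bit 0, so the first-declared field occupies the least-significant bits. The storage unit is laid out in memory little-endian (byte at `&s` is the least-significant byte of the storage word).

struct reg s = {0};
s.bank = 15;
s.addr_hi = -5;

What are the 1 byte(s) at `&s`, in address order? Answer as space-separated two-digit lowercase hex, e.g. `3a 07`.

bf

bank (4b) val=15 bits=0xf at bit 0: 0x0f
addr_hi (4b) val=-5 bits=0xb at bit 4: 0xbf
word = 0xbf → little-endian bytes:
  [0]=0xbf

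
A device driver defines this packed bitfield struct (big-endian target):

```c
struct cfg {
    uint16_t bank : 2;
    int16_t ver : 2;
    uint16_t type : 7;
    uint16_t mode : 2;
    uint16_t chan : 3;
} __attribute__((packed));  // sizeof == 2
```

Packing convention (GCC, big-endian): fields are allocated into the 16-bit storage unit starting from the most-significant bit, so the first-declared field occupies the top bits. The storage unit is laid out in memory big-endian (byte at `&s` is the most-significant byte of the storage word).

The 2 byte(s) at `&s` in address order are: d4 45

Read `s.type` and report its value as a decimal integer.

34

[0]=0xd4 [1]=0x45 (big-endian) → word 0xd445
bank:2 @ bit 14 → (0xd445>>14)&0x3 = 0x3
ver:2 @ bit 12 → (0xd445>>12)&0x3 = 0x1
type:7 @ bit 5 → (0xd445>>5)&0x7f = 0x22  ←
mode:2 @ bit 3 → (0xd445>>3)&0x3 = 0x0
chan:3 @ bit 0 → (0xd445>>0)&0x7 = 0x5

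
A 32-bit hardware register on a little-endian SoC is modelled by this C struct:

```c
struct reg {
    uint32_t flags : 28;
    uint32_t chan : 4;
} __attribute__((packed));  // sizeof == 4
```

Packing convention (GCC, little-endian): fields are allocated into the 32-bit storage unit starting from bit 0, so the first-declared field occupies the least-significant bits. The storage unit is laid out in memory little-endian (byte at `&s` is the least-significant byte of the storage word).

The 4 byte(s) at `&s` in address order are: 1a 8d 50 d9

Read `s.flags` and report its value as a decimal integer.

[0]=0x1a [1]=0x8d [2]=0x50 [3]=0xd9 (little-endian) → word 0xd9508d1a
flags [0+:28] = (word>>0) & 0xfffffff = 156273946  ←
chan [28+:4] = (word>>28) & 0xf = 13

156273946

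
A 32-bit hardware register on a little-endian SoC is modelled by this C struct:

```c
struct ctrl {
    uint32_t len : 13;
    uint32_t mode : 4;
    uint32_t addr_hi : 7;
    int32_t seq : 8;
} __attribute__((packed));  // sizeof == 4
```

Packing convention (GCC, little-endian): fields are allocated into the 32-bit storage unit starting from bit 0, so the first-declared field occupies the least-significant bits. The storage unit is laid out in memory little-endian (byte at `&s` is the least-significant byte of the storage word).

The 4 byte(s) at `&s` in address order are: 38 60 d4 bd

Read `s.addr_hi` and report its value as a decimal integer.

[0]=0x38 [1]=0x60 [2]=0xd4 [3]=0xbd (little-endian) → word 0xbdd46038
len [0+:13] = (word>>0) & 0x1fff = 56
mode [13+:4] = (word>>13) & 0xf = 3
addr_hi [17+:7] = (word>>17) & 0x7f = 106  ←
seq [24+:8] = (word>>24) & 0xff = 189

106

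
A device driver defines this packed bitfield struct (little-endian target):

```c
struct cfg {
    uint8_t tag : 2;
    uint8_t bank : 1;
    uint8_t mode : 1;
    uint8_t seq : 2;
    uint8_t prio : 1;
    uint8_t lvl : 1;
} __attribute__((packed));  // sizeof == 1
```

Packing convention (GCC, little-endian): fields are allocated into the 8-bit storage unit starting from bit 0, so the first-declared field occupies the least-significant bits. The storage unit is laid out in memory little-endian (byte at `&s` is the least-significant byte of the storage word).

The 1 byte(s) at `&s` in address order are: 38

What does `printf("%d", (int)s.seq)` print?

[0]=0x38 (little-endian) → word 0x38
tag:2 @ bit 0 → (0x38>>0)&0x3 = 0x0
bank:1 @ bit 2 → (0x38>>2)&0x1 = 0x0
mode:1 @ bit 3 → (0x38>>3)&0x1 = 0x1
seq:2 @ bit 4 → (0x38>>4)&0x3 = 0x3  ←
prio:1 @ bit 6 → (0x38>>6)&0x1 = 0x0
lvl:1 @ bit 7 → (0x38>>7)&0x1 = 0x0

3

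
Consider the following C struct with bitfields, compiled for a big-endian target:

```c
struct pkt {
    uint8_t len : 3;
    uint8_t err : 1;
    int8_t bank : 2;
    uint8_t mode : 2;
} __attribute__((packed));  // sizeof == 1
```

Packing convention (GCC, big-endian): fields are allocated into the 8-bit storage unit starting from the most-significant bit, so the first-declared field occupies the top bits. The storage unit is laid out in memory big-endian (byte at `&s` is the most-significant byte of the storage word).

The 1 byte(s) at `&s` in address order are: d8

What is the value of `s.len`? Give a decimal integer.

6

[0]=0xd8 (big-endian) → word 0xd8
len [5+:3] = (word>>5) & 0x7 = 6  ←
err [4+:1] = (word>>4) & 0x1 = 1
bank [2+:2] = (word>>2) & 0x3 = 2
mode [0+:2] = (word>>0) & 0x3 = 0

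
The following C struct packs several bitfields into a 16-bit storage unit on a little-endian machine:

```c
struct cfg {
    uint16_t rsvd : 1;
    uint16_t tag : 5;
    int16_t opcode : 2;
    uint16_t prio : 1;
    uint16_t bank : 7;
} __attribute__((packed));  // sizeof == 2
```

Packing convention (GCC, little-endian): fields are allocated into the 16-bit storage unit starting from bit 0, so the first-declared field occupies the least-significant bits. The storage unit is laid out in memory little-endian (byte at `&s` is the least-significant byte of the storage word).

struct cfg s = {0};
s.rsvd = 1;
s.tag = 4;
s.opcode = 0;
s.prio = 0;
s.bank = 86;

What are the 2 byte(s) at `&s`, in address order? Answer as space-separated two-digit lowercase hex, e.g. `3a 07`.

09 ac

[0+:1] rsvd=1 & 0x1 = 0x1; word=0x0001
[1+:5] tag=4 & 0x1f = 0x4; word=0x0009
[6+:2] opcode=0 & 0x3 = 0x0; word=0x0009
[8+:1] prio=0 & 0x1 = 0x0; word=0x0009
[9+:7] bank=86 & 0x7f = 0x56; word=0xac09
word = 0xac09 → little-endian bytes:
  [0]=0x09  [1]=0xac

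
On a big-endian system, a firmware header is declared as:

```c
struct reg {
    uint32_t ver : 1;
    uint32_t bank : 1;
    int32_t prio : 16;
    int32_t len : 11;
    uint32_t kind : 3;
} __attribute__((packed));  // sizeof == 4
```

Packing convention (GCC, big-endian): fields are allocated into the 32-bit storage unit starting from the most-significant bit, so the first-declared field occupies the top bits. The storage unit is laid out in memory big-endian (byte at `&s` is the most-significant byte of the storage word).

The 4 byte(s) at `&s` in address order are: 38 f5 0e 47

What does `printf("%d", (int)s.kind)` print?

7

[0]=0x38 [1]=0xf5 [2]=0x0e [3]=0x47 (big-endian) → word 0x38f50e47
ver:1 @ bit 31 → (0x38f50e47>>31)&0x1 = 0x0
bank:1 @ bit 30 → (0x38f50e47>>30)&0x1 = 0x0
prio:16 @ bit 14 → (0x38f50e47>>14)&0xffff = 0xe3d4
len:11 @ bit 3 → (0x38f50e47>>3)&0x7ff = 0x1c8
kind:3 @ bit 0 → (0x38f50e47>>0)&0x7 = 0x7  ←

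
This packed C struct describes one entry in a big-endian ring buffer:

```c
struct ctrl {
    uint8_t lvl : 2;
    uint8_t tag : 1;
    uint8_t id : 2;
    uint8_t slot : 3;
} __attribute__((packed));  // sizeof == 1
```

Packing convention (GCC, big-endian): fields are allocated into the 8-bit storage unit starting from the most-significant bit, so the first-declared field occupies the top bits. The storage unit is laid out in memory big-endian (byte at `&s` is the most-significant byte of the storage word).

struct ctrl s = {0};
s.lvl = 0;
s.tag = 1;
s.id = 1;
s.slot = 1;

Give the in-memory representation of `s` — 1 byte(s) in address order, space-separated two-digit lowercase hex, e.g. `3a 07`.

29

lvl (2b) val=0 bits=0x0 at bit 6: 0x00
tag (1b) val=1 bits=0x1 at bit 5: 0x20
id (2b) val=1 bits=0x1 at bit 3: 0x28
slot (3b) val=1 bits=0x1 at bit 0: 0x29
word = 0x29 → big-endian bytes:
  [0]=0x29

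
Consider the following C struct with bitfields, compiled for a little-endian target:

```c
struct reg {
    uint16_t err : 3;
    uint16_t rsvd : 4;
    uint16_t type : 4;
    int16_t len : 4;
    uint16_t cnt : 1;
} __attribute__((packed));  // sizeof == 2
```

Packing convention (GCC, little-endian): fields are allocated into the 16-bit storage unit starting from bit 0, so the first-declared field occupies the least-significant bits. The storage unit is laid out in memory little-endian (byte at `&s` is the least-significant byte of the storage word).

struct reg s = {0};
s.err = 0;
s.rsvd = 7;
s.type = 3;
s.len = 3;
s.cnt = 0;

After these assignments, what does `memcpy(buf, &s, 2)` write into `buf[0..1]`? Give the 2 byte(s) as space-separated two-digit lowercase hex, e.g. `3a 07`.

b8 19

err:3 = 0 → 0x0 << 0 → word 0x0000
rsvd:4 = 7 → 0x7 << 3 → word 0x0038
type:4 = 3 → 0x3 << 7 → word 0x01b8
len:4 = 3 → 0x3 << 11 → word 0x19b8
cnt:1 = 0 → 0x0 << 15 → word 0x19b8
word = 0x19b8 → little-endian bytes:
  [0]=0xb8  [1]=0x19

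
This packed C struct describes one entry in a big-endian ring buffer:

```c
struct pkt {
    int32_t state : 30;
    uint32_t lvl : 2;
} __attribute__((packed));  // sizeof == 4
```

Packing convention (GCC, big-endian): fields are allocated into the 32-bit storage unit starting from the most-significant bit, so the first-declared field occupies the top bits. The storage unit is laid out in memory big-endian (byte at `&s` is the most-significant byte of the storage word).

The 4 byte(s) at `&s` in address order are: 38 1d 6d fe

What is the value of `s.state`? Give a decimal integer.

235363199

[0]=0x38 [1]=0x1d [2]=0x6d [3]=0xfe (big-endian) → word 0x381d6dfe
state [2+:30] = (word>>2) & 0x3fffffff = 235363199  ←
lvl [0+:2] = (word>>0) & 0x3 = 2
state signed 30b, MSB=0: value = 235363199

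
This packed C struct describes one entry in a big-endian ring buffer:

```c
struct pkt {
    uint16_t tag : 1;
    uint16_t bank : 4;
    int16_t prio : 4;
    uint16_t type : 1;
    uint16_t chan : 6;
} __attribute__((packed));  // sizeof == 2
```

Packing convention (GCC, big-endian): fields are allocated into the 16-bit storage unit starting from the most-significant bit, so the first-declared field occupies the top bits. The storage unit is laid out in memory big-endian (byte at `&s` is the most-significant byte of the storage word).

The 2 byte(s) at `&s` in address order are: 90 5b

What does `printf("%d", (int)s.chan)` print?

[0]=0x90 [1]=0x5b (big-endian) → word 0x905b
tag [15+:1] = (word>>15) & 0x1 = 1
bank [11+:4] = (word>>11) & 0xf = 2
prio [7+:4] = (word>>7) & 0xf = 0
type [6+:1] = (word>>6) & 0x1 = 1
chan [0+:6] = (word>>0) & 0x3f = 27  ←

27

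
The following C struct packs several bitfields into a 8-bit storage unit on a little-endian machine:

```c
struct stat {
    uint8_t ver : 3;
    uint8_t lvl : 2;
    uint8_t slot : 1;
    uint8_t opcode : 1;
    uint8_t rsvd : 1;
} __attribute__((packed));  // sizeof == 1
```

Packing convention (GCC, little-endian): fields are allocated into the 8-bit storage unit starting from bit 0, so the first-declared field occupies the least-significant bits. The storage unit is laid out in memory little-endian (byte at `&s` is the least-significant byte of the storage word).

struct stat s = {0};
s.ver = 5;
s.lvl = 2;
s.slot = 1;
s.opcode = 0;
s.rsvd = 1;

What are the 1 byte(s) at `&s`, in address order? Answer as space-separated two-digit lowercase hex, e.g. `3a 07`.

[0+:3] ver=5 & 0x7 = 0x5; word=0x05
[3+:2] lvl=2 & 0x3 = 0x2; word=0x15
[5+:1] slot=1 & 0x1 = 0x1; word=0x35
[6+:1] opcode=0 & 0x1 = 0x0; word=0x35
[7+:1] rsvd=1 & 0x1 = 0x1; word=0xb5
word = 0xb5 → little-endian bytes:
  [0]=0xb5

b5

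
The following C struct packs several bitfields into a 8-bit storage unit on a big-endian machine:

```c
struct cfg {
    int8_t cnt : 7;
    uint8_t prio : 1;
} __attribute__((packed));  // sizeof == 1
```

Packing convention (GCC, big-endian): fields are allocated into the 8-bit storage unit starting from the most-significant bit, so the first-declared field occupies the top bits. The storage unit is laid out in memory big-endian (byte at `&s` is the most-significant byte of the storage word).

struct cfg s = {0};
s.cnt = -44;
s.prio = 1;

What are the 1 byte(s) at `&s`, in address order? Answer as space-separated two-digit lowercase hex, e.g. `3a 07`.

a9

cnt:7 = -44 → 0x54 << 1 → word 0xa8
prio:1 = 1 → 0x1 << 0 → word 0xa9
word = 0xa9 → big-endian bytes:
  [0]=0xa9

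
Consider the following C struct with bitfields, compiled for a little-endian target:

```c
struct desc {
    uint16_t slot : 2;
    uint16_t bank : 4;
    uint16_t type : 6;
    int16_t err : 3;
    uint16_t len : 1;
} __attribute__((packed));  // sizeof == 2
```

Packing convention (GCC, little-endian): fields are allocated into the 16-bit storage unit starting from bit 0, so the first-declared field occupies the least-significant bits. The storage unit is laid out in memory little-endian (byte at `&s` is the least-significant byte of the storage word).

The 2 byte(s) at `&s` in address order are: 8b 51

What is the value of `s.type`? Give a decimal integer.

6

[0]=0x8b [1]=0x51 (little-endian) → word 0x518b
slot [0+:2] = (word>>0) & 0x3 = 3
bank [2+:4] = (word>>2) & 0xf = 2
type [6+:6] = (word>>6) & 0x3f = 6  ←
err [12+:3] = (word>>12) & 0x7 = 5
len [15+:1] = (word>>15) & 0x1 = 0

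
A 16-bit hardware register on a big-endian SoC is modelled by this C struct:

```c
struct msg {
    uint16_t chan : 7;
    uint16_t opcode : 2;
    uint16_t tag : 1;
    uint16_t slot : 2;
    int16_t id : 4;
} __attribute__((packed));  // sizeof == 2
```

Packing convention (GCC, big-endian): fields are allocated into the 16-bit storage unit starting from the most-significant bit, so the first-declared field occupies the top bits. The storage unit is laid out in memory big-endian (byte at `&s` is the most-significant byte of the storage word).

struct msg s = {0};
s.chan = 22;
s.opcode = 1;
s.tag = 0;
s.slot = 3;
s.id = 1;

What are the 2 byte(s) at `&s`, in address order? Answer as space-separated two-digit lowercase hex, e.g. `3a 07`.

chan:7 = 22 → 0x16 << 9 → word 0x2c00
opcode:2 = 1 → 0x1 << 7 → word 0x2c80
tag:1 = 0 → 0x0 << 6 → word 0x2c80
slot:2 = 3 → 0x3 << 4 → word 0x2cb0
id:4 = 1 → 0x1 << 0 → word 0x2cb1
word = 0x2cb1 → big-endian bytes:
  [0]=0x2c  [1]=0xb1

2c b1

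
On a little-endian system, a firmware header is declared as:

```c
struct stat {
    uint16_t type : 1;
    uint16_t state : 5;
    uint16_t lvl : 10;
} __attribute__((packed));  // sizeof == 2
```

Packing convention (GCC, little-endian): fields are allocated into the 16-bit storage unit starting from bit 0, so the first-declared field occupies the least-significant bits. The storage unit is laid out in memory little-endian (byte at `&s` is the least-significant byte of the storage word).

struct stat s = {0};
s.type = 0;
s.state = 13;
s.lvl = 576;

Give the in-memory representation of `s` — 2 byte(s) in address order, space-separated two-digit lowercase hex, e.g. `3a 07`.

[0+:1] type=0 & 0x1 = 0x0; word=0x0000
[1+:5] state=13 & 0x1f = 0xd; word=0x001a
[6+:10] lvl=576 & 0x3ff = 0x240; word=0x901a
word = 0x901a → little-endian bytes:
  [0]=0x1a  [1]=0x90

1a 90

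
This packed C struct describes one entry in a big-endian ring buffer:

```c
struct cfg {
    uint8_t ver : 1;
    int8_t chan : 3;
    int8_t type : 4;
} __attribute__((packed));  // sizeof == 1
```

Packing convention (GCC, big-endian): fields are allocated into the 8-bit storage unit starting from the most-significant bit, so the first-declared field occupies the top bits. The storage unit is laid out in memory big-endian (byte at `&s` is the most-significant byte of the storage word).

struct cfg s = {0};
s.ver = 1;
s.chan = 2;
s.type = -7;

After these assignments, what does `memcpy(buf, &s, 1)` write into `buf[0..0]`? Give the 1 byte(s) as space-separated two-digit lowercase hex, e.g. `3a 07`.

a9

[7+:1] ver=1 & 0x1 = 0x1; word=0x80
[4+:3] chan=2 & 0x7 = 0x2; word=0xa0
[0+:4] type=-7 & 0xf = 0x9; word=0xa9
word = 0xa9 → big-endian bytes:
  [0]=0xa9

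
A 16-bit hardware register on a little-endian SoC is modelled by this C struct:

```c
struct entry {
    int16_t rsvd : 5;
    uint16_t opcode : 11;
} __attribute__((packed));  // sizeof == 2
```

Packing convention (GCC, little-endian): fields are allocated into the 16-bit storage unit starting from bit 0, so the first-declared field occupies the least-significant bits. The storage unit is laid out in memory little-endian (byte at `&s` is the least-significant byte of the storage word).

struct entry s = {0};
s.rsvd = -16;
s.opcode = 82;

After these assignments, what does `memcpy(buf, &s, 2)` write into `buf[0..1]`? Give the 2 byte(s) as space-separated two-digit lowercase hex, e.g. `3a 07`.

[0+:5] rsvd=-16 & 0x1f = 0x10; word=0x0010
[5+:11] opcode=82 & 0x7ff = 0x52; word=0x0a50
word = 0x0a50 → little-endian bytes:
  [0]=0x50  [1]=0x0a

50 0a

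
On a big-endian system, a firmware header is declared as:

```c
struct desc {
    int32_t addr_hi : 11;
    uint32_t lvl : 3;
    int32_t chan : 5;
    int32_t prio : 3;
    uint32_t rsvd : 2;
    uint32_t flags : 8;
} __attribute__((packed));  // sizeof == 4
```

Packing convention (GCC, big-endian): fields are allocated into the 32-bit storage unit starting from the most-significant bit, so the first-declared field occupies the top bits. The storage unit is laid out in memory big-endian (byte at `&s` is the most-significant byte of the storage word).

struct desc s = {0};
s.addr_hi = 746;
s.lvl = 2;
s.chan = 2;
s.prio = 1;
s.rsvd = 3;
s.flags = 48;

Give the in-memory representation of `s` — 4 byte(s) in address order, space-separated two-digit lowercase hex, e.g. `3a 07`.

5d 48 47 30

addr_hi (11b) val=746 bits=0x2ea at bit 21: 0x5d400000
lvl (3b) val=2 bits=0x2 at bit 18: 0x5d480000
chan (5b) val=2 bits=0x2 at bit 13: 0x5d484000
prio (3b) val=1 bits=0x1 at bit 10: 0x5d484400
rsvd (2b) val=3 bits=0x3 at bit 8: 0x5d484700
flags (8b) val=48 bits=0x30 at bit 0: 0x5d484730
word = 0x5d484730 → big-endian bytes:
  [0]=0x5d  [1]=0x48  [2]=0x47  [3]=0x30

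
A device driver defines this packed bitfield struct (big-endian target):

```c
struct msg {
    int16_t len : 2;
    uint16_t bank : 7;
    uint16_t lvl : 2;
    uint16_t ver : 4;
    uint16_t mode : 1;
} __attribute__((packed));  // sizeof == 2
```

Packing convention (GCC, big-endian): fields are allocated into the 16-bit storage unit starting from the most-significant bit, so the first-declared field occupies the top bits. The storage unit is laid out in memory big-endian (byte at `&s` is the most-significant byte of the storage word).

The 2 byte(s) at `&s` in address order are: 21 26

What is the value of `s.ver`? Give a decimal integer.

3

[0]=0x21 [1]=0x26 (big-endian) → word 0x2126
len [14+:2] = (word>>14) & 0x3 = 0
bank [7+:7] = (word>>7) & 0x7f = 66
lvl [5+:2] = (word>>5) & 0x3 = 1
ver [1+:4] = (word>>1) & 0xf = 3  ←
mode [0+:1] = (word>>0) & 0x1 = 0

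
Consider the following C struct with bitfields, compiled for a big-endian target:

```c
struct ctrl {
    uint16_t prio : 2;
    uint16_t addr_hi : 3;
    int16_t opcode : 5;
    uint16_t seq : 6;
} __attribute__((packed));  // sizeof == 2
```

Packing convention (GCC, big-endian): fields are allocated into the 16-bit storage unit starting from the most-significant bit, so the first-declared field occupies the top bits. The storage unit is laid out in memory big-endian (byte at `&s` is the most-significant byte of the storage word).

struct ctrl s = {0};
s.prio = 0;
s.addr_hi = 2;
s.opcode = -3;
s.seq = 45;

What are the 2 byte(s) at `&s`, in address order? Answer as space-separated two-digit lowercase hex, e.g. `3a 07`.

17 6d

prio (2b) val=0 bits=0x0 at bit 14: 0x0000
addr_hi (3b) val=2 bits=0x2 at bit 11: 0x1000
opcode (5b) val=-3 bits=0x1d at bit 6: 0x1740
seq (6b) val=45 bits=0x2d at bit 0: 0x176d
word = 0x176d → big-endian bytes:
  [0]=0x17  [1]=0x6d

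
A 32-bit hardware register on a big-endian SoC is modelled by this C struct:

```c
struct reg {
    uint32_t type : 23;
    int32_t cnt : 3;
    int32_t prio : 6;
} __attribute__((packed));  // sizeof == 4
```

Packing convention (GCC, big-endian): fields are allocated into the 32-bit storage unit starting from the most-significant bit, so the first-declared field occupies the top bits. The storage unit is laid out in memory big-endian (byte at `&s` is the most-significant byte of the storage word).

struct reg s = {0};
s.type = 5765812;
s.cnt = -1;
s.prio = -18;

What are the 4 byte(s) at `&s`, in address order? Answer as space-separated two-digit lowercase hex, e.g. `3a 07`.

af f5 69 ee

type:23 = 5765812 → 0x57fab4 << 9 → word 0xaff56800
cnt:3 = -1 → 0x7 << 6 → word 0xaff569c0
prio:6 = -18 → 0x2e << 0 → word 0xaff569ee
word = 0xaff569ee → big-endian bytes:
  [0]=0xaf  [1]=0xf5  [2]=0x69  [3]=0xee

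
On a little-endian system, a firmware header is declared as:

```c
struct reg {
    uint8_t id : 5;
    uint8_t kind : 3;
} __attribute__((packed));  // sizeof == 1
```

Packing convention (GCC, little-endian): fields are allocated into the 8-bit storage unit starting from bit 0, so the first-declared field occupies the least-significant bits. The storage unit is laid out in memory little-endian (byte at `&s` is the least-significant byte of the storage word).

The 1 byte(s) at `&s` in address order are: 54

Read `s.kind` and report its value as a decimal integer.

[0]=0x54 (little-endian) → word 0x54
id [0+:5] = (word>>0) & 0x1f = 20
kind [5+:3] = (word>>5) & 0x7 = 2  ←

2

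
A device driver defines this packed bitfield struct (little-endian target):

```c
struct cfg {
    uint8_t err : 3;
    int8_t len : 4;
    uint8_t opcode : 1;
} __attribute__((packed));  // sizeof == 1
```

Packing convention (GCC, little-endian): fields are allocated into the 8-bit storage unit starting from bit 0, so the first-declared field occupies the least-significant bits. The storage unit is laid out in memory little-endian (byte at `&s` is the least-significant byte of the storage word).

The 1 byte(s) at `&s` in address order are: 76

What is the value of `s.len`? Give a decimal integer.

-2

[0]=0x76 (little-endian) → word 0x76
err:3 @ bit 0 → (0x76>>0)&0x7 = 0x6
len:4 @ bit 3 → (0x76>>3)&0xf = 0xe  ←
opcode:1 @ bit 7 → (0x76>>7)&0x1 = 0x0
len signed 4b, MSB=1: 14 - 16 = -2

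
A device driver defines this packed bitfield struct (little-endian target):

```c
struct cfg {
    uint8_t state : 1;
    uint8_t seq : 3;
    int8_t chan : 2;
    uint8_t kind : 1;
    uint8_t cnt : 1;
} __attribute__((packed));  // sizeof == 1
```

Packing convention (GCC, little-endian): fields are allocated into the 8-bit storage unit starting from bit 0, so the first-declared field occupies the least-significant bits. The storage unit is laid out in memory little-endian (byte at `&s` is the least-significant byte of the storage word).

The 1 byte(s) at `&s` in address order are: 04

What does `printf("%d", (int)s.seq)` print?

2

[0]=0x04 (little-endian) → word 0x04
state [0+:1] = (word>>0) & 0x1 = 0
seq [1+:3] = (word>>1) & 0x7 = 2  ←
chan [4+:2] = (word>>4) & 0x3 = 0
kind [6+:1] = (word>>6) & 0x1 = 0
cnt [7+:1] = (word>>7) & 0x1 = 0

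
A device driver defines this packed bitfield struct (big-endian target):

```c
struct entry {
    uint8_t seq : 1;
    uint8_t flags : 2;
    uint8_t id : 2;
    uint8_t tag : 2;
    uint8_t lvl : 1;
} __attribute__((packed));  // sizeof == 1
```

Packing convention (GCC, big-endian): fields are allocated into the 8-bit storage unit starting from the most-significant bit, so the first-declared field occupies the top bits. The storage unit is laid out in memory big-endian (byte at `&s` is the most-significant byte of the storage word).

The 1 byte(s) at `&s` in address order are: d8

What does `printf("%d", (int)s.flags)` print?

[0]=0xd8 (big-endian) → word 0xd8
seq:1 @ bit 7 → (0xd8>>7)&0x1 = 0x1
flags:2 @ bit 5 → (0xd8>>5)&0x3 = 0x2  ←
id:2 @ bit 3 → (0xd8>>3)&0x3 = 0x3
tag:2 @ bit 1 → (0xd8>>1)&0x3 = 0x0
lvl:1 @ bit 0 → (0xd8>>0)&0x1 = 0x0

2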